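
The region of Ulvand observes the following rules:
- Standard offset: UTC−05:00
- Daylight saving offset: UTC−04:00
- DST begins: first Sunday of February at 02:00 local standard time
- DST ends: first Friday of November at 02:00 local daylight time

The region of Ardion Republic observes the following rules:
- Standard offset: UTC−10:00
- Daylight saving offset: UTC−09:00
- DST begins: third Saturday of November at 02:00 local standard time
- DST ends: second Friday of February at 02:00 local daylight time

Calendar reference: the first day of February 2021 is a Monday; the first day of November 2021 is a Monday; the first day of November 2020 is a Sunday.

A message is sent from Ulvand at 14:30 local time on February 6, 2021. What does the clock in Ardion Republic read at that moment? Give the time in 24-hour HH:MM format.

10:30

1 February 2021 is a Monday, so the first Sunday is February 7.
1 November 2021 is a Monday, so the first Friday is November 5.
February 6, 2021 is outside the daylight-saving period (7 February – 5 November), so Ulvand is on standard time, UTC−05:00.
14:30 Ulvand + 5h = 19:30 UTC.
1 November 2020 is a Sunday, so the first Saturday is November 7 and the third is November 21.
1 February 2021 is a Monday, so the first Friday is February 5 and the second is February 12.
At the standard offset (UTC−10:00), 19:30 UTC − 10h = 09:30 Ardion Republic standard time.
The standard-time date in Ardion Republic, February 6, 2021, lies within the daylight-saving period (21 November 2020 – 12 February 2021), so Ardion Republic is on daylight time, UTC−09:00.
19:30 UTC − 9h = 10:30 Ardion Republic.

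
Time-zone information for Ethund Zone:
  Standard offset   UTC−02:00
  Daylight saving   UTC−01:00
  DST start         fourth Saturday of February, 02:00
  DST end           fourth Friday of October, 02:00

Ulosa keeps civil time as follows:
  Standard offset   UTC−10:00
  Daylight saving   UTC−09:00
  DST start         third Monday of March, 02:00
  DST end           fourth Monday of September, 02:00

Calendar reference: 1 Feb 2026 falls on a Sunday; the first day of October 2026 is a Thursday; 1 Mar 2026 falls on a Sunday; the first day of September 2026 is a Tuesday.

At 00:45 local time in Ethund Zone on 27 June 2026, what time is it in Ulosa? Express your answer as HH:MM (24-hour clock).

16:45

1 February 2026 is a Sunday, so the first Saturday is February 7 and the fourth is February 28.
1 October 2026 is a Thursday, so the first Friday is October 2 and the fourth is October 23.
27 June 2026 lies within the daylight-saving period (28 February – 23 October), so Ethund Zone is on daylight time, UTC−01:00.
00:45 Ethund Zone + 1h = 01:45 UTC.
1 March 2026 is a Sunday, so the first Monday is March 2 and the third is March 16.
1 September 2026 is a Tuesday, so the first Monday is September 7 and the fourth is September 28.
At the standard offset (UTC−10:00), 01:45 UTC − 10h = 15:45 Ulosa standard time (rolling into the previous day, 26 June 2026).
Daylight saving runs 16 March – 28 September; the standard-time date in Ulosa, 26 June 2026, is inside that window, so Ulosa is at UTC−09:00.
01:45 UTC − 9h = 16:45 Ulosa (rolling into the previous day, 26 June 2026).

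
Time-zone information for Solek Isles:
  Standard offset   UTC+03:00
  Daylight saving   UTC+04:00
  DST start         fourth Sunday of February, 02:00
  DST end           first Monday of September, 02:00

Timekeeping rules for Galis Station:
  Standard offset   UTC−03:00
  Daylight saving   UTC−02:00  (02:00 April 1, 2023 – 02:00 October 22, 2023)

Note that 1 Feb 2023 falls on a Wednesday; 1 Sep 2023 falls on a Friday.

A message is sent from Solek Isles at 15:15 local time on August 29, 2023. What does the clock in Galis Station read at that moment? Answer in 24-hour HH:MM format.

09:15

1 February 2023 is a Wednesday, so the first Sunday is February 5 and the fourth is February 26.
1 September 2023 is a Friday, so the first Monday is September 4.
Daylight saving runs 26 February – 4 September; August 29, 2023 is inside that window, so Solek Isles is at UTC+04:00.
15:15 Solek Isles − 4h = 11:15 UTC.
At the standard offset (UTC−03:00), 11:15 UTC − 3h = 08:15 Galis Station standard time.
Daylight saving runs 1 April – 22 October; the standard-time date in Galis Station, August 29, 2023, is inside that window, so Galis Station is at UTC−02:00.
11:15 UTC − 2h = 09:15 Galis Station.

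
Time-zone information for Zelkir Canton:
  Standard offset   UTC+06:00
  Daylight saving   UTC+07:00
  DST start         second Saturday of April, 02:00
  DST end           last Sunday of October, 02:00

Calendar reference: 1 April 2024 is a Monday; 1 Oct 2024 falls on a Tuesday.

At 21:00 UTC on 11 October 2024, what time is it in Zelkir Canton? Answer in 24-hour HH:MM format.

04:00

1 April 2024 is a Monday, so the first Saturday is April 6 and the second is April 13.
1 October 2024 is a Tuesday, so Sundays fall on 6, 13, 20, 27; the last is October 27.
At the standard offset (UTC+06:00), 21:00 UTC + 6h = 03:00 Zelkir Canton standard time (rolling into the next day, 12 October 2024).
Daylight saving runs 13 April – 27 October; the standard-time date in Zelkir Canton, 12 October 2024, is inside that window, so Zelkir Canton is at UTC+07:00.
21:00 UTC + 7h = 04:00 local (rolling into the next day, 12 October 2024).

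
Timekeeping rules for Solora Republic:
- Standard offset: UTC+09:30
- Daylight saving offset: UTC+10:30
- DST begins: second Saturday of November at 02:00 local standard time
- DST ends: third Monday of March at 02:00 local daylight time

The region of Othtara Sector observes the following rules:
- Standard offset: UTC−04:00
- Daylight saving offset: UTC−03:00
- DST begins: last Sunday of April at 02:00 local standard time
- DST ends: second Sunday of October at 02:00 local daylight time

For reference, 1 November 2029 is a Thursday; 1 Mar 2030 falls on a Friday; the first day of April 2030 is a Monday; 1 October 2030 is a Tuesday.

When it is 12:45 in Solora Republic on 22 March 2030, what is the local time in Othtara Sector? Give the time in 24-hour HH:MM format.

1 November 2029 is a Thursday, so the first Saturday is November 3 and the second is November 10.
1 March 2030 is a Friday, so the first Monday is March 4 and the third is March 18.
22 March 2030 does not fall between 10 November 2029 and 18 March 2030, so daylight saving is not in effect and Solora Republic is at UTC+09:30.
12:45 Solora Republic − 9h30m = 03:15 UTC.
1 April 2030 is a Monday, so Sundays fall on 7, 14, 21, 28; the last is April 28.
1 October 2030 is a Tuesday, so the first Sunday is October 6 and the second is October 13.
At the standard offset (UTC−04:00), 03:15 UTC − 4h = 23:15 Othtara Sector standard time (rolling into the previous day, 21 March 2030).
Daylight saving runs 28 April – 13 October; the standard-time date in Othtara Sector, 21 March 2030, is outside that window, so Othtara Sector is on standard time at UTC−04:00.
03:15 UTC − 4h = 23:15 Othtara Sector (rolling into the previous day, 21 March 2030).

23:15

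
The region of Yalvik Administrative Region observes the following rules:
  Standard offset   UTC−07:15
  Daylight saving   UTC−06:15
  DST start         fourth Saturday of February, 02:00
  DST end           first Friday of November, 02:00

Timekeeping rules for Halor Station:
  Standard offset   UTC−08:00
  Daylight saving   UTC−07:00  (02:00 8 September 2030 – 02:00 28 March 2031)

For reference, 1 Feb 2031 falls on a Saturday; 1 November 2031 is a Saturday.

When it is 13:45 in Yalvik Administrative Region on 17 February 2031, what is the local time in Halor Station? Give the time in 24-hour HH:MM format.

14:00

1 February 2031 is a Saturday, so the first Saturday is February 1 and the fourth is February 22.
1 November 2031 is a Saturday, so the first Friday is November 7.
17 February 2031 does not fall between 22 February and 7 November, so daylight saving is not in effect and Yalvik Administrative Region is at UTC−07:15.
13:45 Yalvik Administrative Region + 7h15m = 21:00 UTC.
At the standard offset (UTC−08:00), 21:00 UTC − 8h = 13:00 Halor Station standard time.
The standard-time date in Halor Station, 17 February 2031, falls between 8 September 2030 and 28 March 2031, so daylight saving is in effect and Halor Station is at UTC−07:00.
21:00 UTC − 7h = 14:00 Halor Station.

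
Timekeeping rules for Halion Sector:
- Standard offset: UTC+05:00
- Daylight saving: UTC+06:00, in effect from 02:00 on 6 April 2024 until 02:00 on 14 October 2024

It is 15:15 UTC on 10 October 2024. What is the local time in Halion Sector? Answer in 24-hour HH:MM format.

21:15

At the standard offset (UTC+05:00), 15:15 UTC + 5h = 20:15 Halion Sector standard time.
The standard-time date in Halion Sector, 10 October 2024, lies within the daylight-saving period (6 April – 14 October), so Halion Sector is on daylight time, UTC+06:00.
15:15 UTC + 6h = 21:15 local.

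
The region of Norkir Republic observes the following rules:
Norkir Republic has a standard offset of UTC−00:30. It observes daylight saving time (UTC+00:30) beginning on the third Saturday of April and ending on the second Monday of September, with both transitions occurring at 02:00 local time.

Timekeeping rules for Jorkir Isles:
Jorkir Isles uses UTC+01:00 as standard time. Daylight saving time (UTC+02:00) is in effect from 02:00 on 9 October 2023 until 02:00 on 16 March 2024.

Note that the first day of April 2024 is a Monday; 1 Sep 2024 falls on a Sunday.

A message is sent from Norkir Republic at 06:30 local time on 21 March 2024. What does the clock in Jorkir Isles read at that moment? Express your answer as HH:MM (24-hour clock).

08:00

1 April 2024 is a Monday, so the first Saturday is April 6 and the third is April 20.
1 September 2024 is a Sunday, so the first Monday is September 2 and the second is September 9.
21 March 2024 is outside the daylight-saving period (20 April – 9 September), so Norkir Republic is on standard time, UTC−00:30.
06:30 Norkir Republic + 0h30m = 07:00 UTC.
At the standard offset (UTC+01:00), 07:00 UTC + 1h = 08:00 Jorkir Isles standard time.
Daylight saving runs 9 October 2023 – 16 March 2024; the standard-time date in Jorkir Isles, 21 March 2024, is outside that window, so Jorkir Isles is on standard time at UTC+01:00.
07:00 UTC + 1h = 08:00 Jorkir Isles.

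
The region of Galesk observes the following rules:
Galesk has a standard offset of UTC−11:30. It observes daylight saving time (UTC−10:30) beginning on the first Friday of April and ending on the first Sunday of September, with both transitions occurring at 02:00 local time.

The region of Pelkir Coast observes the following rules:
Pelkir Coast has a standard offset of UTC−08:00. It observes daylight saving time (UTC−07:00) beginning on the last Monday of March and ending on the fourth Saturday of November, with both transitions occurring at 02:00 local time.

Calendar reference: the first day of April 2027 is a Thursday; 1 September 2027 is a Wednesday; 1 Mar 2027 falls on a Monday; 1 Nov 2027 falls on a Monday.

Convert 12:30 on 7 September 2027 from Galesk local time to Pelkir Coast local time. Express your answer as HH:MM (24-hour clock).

1 April 2027 is a Thursday, so the first Friday is April 2.
1 September 2027 is a Wednesday, so the first Sunday is September 5.
7 September 2027 does not fall between 2 April and 5 September, so daylight saving is not in effect and Galesk is at UTC−11:30.
12:30 Galesk + 11h30m = 00:00 UTC (rolling into the next day, 8 September 2027).
1 March 2027 is a Monday, so Mondays fall on 1, 8, 15, 22, 29; the last is March 29.
1 November 2027 is a Monday, so the first Saturday is November 6 and the fourth is November 27.
At the standard offset (UTC−08:00), 00:00 UTC − 8h = 16:00 Pelkir Coast standard time (rolling into the previous day, 7 September 2027).
The standard-time date in Pelkir Coast, 7 September 2027, lies within the daylight-saving period (29 March – 27 November), so Pelkir Coast is on daylight time, UTC−07:00.
00:00 UTC − 7h = 17:00 Pelkir Coast (rolling into the previous day, 7 September 2027).

17:00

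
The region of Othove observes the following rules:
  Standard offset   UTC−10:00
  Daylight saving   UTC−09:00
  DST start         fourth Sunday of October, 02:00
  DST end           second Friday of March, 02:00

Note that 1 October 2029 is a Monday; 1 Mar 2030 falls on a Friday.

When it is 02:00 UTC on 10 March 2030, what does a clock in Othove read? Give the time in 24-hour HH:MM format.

1 October 2029 is a Monday, so the first Sunday is October 7 and the fourth is October 28.
1 March 2030 is a Friday, so the first Friday is March 1 and the second is March 8.
At the standard offset (UTC−10:00), 02:00 UTC − 10h = 16:00 Othove standard time (rolling into the previous day, 9 March 2030).
The standard-time date in Othove, 9 March 2030, is outside the daylight-saving period (28 October 2029 – 8 March 2030), so Othove is on standard time, UTC−10:00.
02:00 UTC − 10h = 16:00 local (rolling into the previous day, 9 March 2030).

16:00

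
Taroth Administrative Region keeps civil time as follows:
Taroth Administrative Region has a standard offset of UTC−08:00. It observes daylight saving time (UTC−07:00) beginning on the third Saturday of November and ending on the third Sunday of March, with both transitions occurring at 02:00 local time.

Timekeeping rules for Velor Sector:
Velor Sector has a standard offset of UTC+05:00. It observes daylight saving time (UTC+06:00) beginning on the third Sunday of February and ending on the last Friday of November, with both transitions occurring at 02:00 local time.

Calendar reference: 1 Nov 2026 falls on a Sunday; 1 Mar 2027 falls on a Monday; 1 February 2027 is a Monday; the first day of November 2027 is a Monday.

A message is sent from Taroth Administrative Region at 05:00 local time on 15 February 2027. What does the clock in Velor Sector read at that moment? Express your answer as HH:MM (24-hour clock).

17:00

1 November 2026 is a Sunday, so the first Saturday is November 7 and the third is November 21.
1 March 2027 is a Monday, so the first Sunday is March 7 and the third is March 21.
15 February 2027 lies within the daylight-saving period (21 November 2026 – 21 March 2027), so Taroth Administrative Region is on daylight time, UTC−07:00.
05:00 Taroth Administrative Region + 7h = 12:00 UTC.
1 February 2027 is a Monday, so the first Sunday is February 7 and the third is February 21.
1 November 2027 is a Monday, so Fridays fall on 5, 12, 19, 26; the last is November 26.
At the standard offset (UTC+05:00), 12:00 UTC + 5h = 17:00 Velor Sector standard time.
The standard-time date in Velor Sector, 15 February 2027, is outside the daylight-saving period (21 February – 26 November), so Velor Sector is on standard time, UTC+05:00.
12:00 UTC + 5h = 17:00 Velor Sector.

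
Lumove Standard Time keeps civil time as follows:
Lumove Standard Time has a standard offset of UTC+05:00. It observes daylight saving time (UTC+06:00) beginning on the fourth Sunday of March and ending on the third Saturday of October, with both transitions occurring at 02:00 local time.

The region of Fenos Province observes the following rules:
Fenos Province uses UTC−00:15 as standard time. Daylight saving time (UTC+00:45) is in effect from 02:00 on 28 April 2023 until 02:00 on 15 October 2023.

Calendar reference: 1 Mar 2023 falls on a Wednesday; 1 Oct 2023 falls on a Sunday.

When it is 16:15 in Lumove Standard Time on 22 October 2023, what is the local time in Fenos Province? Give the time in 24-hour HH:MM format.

1 March 2023 is a Wednesday, so the first Sunday is March 5 and the fourth is March 26.
1 October 2023 is a Sunday, so the first Saturday is October 7 and the third is October 21.
22 October 2023 is outside the daylight-saving period (26 March – 21 October), so Lumove Standard Time is on standard time, UTC+05:00.
16:15 Lumove Standard Time − 5h = 11:15 UTC.
At the standard offset (UTC−00:15), 11:15 UTC − 0h15m = 11:00 Fenos Province standard time.
Daylight saving runs 28 April – 15 October; the standard-time date in Fenos Province, 22 October 2023, is outside that window, so Fenos Province is on standard time at UTC−00:15.
11:15 UTC − 0h15m = 11:00 Fenos Province.

11:00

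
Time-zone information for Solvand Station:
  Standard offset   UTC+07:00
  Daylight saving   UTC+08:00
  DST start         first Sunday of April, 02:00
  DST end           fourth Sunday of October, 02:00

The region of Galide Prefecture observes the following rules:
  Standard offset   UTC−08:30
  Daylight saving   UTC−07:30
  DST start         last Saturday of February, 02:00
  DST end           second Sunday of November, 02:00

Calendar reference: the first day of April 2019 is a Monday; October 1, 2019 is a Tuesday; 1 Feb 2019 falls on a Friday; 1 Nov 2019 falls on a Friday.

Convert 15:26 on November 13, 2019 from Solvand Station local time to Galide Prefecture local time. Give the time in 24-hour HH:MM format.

23:56

1 April 2019 is a Monday, so the first Sunday is April 7.
1 October 2019 is a Tuesday, so the first Sunday is October 6 and the fourth is October 27.
November 13, 2019 is outside the daylight-saving period (7 April – 27 October), so Solvand Station is on standard time, UTC+07:00.
15:26 Solvand Station − 7h = 08:26 UTC.
1 February 2019 is a Friday, so Saturdays fall on 2, 9, 16, 23; the last is February 23.
1 November 2019 is a Friday, so the first Sunday is November 3 and the second is November 10.
At the standard offset (UTC−08:30), 08:26 UTC − 8h30m = 23:56 Galide Prefecture standard time (rolling into the previous day, 12 November 2019).
The standard-time date in Galide Prefecture, November 12, 2019, is outside the daylight-saving period (23 February – 10 November), so Galide Prefecture is on standard time, UTC−08:30.
08:26 UTC − 8h30m = 23:56 Galide Prefecture (rolling into the previous day, 12 November 2019).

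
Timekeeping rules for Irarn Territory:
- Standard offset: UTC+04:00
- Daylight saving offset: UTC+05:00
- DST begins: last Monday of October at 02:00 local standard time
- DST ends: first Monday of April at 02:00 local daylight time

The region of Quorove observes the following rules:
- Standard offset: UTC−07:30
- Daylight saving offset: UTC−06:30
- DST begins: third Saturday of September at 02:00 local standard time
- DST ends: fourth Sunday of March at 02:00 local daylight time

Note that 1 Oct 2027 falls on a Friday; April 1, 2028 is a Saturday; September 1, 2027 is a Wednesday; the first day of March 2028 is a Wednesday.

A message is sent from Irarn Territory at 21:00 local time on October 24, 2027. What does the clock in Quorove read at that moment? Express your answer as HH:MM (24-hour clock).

1 October 2027 is a Friday, so Mondays fall on 4, 11, 18, 25; the last is October 25.
1 April 2028 is a Saturday, so the first Monday is April 3.
October 24, 2027 is outside the daylight-saving period (25 October 2027 – 3 April 2028), so Irarn Territory is on standard time, UTC+04:00.
21:00 Irarn Territory − 4h = 17:00 UTC.
1 September 2027 is a Wednesday, so the first Saturday is September 4 and the third is September 18.
1 March 2028 is a Wednesday, so the first Sunday is March 5 and the fourth is March 26.
At the standard offset (UTC−07:30), 17:00 UTC − 7h30m = 09:30 Quorove standard time.
The standard-time date in Quorove, October 24, 2027, lies within the daylight-saving period (18 September 2027 – 26 March 2028), so Quorove is on daylight time, UTC−06:30.
17:00 UTC − 6h30m = 10:30 Quorove.

10:30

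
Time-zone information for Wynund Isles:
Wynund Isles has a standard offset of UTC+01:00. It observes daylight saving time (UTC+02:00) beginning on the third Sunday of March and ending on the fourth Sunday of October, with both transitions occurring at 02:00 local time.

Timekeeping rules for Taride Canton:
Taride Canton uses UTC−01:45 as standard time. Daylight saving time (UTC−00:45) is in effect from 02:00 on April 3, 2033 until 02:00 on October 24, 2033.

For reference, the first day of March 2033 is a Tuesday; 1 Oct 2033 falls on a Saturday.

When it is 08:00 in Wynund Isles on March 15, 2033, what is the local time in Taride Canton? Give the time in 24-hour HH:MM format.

05:15

1 March 2033 is a Tuesday, so the first Sunday is March 6 and the third is March 20.
1 October 2033 is a Saturday, so the first Sunday is October 2 and the fourth is October 23.
March 15, 2033 is outside the daylight-saving period (20 March – 23 October), so Wynund Isles is on standard time, UTC+01:00.
08:00 Wynund Isles − 1h = 07:00 UTC.
At the standard offset (UTC−01:45), 07:00 UTC − 1h45m = 05:15 Taride Canton standard time.
The standard-time date in Taride Canton, March 15, 2033, is outside the daylight-saving period (3 April – 24 October), so Taride Canton is on standard time, UTC−01:45.
07:00 UTC − 1h45m = 05:15 Taride Canton.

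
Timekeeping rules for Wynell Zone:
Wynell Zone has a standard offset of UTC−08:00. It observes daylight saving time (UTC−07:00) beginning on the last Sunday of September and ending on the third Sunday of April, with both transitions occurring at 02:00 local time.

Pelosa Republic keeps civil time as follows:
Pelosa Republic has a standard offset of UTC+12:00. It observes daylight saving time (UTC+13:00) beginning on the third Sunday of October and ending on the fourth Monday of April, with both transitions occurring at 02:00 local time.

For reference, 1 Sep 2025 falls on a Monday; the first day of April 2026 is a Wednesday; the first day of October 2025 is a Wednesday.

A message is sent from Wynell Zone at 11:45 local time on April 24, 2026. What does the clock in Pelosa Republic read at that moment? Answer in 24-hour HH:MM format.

08:45

1 September 2025 is a Monday, so Sundays fall on 7, 14, 21, 28; the last is September 28.
1 April 2026 is a Wednesday, so the first Sunday is April 5 and the third is April 19.
April 24, 2026 does not fall between 28 September 2025 and 19 April 2026, so daylight saving is not in effect and Wynell Zone is at UTC−08:00.
11:45 Wynell Zone + 8h = 19:45 UTC.
1 October 2025 is a Wednesday, so the first Sunday is October 5 and the third is October 19.
1 April 2026 is a Wednesday, so the first Monday is April 6 and the fourth is April 27.
At the standard offset (UTC+12:00), 19:45 UTC + 12h = 07:45 Pelosa Republic standard time (rolling into the next day, 25 April 2026).
The standard-time date in Pelosa Republic, April 25, 2026, lies within the daylight-saving period (19 October 2025 – 27 April 2026), so Pelosa Republic is on daylight time, UTC+13:00.
19:45 UTC + 13h = 08:45 Pelosa Republic (rolling into the next day, 25 April 2026).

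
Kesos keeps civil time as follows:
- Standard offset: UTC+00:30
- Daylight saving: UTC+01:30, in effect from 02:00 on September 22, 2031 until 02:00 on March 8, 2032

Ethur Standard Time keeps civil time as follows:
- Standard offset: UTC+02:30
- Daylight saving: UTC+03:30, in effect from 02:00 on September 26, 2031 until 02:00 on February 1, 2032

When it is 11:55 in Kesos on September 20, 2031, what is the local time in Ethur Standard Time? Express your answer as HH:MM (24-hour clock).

13:55

Daylight saving runs 22 September 2031 – 8 March 2032; September 20, 2031 is outside that window, so Kesos is on standard time at UTC+00:30.
11:55 Kesos − 0h30m = 11:25 UTC.
At the standard offset (UTC+02:30), 11:25 UTC + 2h30m = 13:55 Ethur Standard Time standard time.
The standard-time date in Ethur Standard Time, September 20, 2031, does not fall between 26 September 2031 and 1 February 2032, so daylight saving is not in effect and Ethur Standard Time is at UTC+02:30.
11:25 UTC + 2h30m = 13:55 Ethur Standard Time.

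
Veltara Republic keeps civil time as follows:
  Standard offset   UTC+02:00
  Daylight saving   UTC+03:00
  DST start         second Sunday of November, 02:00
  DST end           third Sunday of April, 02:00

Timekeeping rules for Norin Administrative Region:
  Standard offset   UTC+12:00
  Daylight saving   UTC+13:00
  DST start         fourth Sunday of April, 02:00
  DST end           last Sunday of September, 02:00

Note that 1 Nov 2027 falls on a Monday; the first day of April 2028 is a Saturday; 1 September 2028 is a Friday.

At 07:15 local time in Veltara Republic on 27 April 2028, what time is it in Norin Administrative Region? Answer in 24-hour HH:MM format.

1 November 2027 is a Monday, so the first Sunday is November 7 and the second is November 14.
1 April 2028 is a Saturday, so the first Sunday is April 2 and the third is April 16.
Daylight saving runs 14 November 2027 – 16 April 2028; 27 April 2028 is outside that window, so Veltara Republic is on standard time at UTC+02:00.
07:15 Veltara Republic − 2h = 05:15 UTC.
1 April 2028 is a Saturday, so the first Sunday is April 2 and the fourth is April 23.
1 September 2028 is a Friday, so Sundays fall on 3, 10, 17, 24; the last is September 24.
At the standard offset (UTC+12:00), 05:15 UTC + 12h = 17:15 Norin Administrative Region standard time.
The standard-time date in Norin Administrative Region, 27 April 2028, lies within the daylight-saving period (23 April – 24 September), so Norin Administrative Region is on daylight time, UTC+13:00.
05:15 UTC + 13h = 18:15 Norin Administrative Region.

18:15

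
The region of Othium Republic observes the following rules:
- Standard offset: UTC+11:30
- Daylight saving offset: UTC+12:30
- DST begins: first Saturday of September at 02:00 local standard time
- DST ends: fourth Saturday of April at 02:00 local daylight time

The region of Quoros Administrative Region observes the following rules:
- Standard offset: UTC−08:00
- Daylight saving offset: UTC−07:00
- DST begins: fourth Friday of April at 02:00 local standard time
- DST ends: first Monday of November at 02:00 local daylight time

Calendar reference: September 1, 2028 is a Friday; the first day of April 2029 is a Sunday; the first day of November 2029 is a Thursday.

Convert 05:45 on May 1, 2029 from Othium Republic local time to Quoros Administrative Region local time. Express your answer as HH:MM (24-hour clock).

11:15

1 September 2028 is a Friday, so the first Saturday is September 2.
1 April 2029 is a Sunday, so the first Saturday is April 7 and the fourth is April 28.
May 1, 2029 does not fall between 2 September 2028 and 28 April 2029, so daylight saving is not in effect and Othium Republic is at UTC+11:30.
05:45 Othium Republic − 11h30m = 18:15 UTC (rolling into the previous day, 30 April 2029).
1 April 2029 is a Sunday, so the first Friday is April 6 and the fourth is April 27.
1 November 2029 is a Thursday, so the first Monday is November 5.
At the standard offset (UTC−08:00), 18:15 UTC − 8h = 10:15 Quoros Administrative Region standard time.
The standard-time date in Quoros Administrative Region, April 30, 2029, falls between 27 April and 5 November, so daylight saving is in effect and Quoros Administrative Region is at UTC−07:00.
18:15 UTC − 7h = 11:15 Quoros Administrative Region.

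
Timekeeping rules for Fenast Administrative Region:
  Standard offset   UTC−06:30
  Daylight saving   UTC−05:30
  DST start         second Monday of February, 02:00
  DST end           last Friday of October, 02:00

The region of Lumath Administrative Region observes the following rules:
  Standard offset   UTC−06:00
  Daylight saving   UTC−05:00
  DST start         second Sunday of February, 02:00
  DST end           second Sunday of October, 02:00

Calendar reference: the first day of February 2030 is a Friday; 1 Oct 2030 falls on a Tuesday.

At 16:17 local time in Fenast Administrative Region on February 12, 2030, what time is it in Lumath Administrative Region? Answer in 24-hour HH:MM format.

1 February 2030 is a Friday, so the first Monday is February 4 and the second is February 11.
1 October 2030 is a Tuesday, so Fridays fall on 4, 11, 18, 25; the last is October 25.
Daylight saving runs 11 February – 25 October; February 12, 2030 is inside that window, so Fenast Administrative Region is at UTC−05:30.
16:17 Fenast Administrative Region + 5h30m = 21:47 UTC.
1 February 2030 is a Friday, so the first Sunday is February 3 and the second is February 10.
1 October 2030 is a Tuesday, so the first Sunday is October 6 and the second is October 13.
At the standard offset (UTC−06:00), 21:47 UTC − 6h = 15:47 Lumath Administrative Region standard time.
The standard-time date in Lumath Administrative Region, February 12, 2030, lies within the daylight-saving period (10 February – 13 October), so Lumath Administrative Region is on daylight time, UTC−05:00.
21:47 UTC − 5h = 16:47 Lumath Administrative Region.

16:47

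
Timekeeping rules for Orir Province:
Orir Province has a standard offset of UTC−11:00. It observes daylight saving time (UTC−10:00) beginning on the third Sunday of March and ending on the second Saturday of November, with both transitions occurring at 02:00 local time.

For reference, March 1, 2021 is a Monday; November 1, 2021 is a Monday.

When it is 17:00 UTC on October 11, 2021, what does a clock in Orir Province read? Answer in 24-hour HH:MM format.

1 March 2021 is a Monday, so the first Sunday is March 7 and the third is March 21.
1 November 2021 is a Monday, so the first Saturday is November 6 and the second is November 13.
At the standard offset (UTC−11:00), 17:00 UTC − 11h = 06:00 Orir Province standard time.
The standard-time date in Orir Province, October 11, 2021, lies within the daylight-saving period (21 March – 13 November), so Orir Province is on daylight time, UTC−10:00.
17:00 UTC − 10h = 07:00 local.

07:00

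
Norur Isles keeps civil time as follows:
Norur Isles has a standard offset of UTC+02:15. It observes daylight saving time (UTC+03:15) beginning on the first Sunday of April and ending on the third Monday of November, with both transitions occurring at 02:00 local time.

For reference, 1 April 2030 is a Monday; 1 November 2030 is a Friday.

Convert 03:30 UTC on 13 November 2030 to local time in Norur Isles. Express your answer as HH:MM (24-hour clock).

06:45

1 April 2030 is a Monday, so the first Sunday is April 7.
1 November 2030 is a Friday, so the first Monday is November 4 and the third is November 18.
At the standard offset (UTC+02:15), 03:30 UTC + 2h15m = 05:45 Norur Isles standard time.
Daylight saving runs 7 April – 18 November; the standard-time date in Norur Isles, 13 November 2030, is inside that window, so Norur Isles is at UTC+03:15.
03:30 UTC + 3h15m = 06:45 local.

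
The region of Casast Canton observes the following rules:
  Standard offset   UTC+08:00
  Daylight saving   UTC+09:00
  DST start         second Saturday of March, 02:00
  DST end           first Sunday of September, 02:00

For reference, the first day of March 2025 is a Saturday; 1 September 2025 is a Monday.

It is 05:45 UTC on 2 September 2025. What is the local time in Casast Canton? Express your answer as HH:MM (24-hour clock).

14:45

1 March 2025 is a Saturday, so the first Saturday is March 1 and the second is March 8.
1 September 2025 is a Monday, so the first Sunday is September 7.
At the standard offset (UTC+08:00), 05:45 UTC + 8h = 13:45 Casast Canton standard time.
The standard-time date in Casast Canton, 2 September 2025, lies within the daylight-saving period (8 March – 7 September), so Casast Canton is on daylight time, UTC+09:00.
05:45 UTC + 9h = 14:45 local.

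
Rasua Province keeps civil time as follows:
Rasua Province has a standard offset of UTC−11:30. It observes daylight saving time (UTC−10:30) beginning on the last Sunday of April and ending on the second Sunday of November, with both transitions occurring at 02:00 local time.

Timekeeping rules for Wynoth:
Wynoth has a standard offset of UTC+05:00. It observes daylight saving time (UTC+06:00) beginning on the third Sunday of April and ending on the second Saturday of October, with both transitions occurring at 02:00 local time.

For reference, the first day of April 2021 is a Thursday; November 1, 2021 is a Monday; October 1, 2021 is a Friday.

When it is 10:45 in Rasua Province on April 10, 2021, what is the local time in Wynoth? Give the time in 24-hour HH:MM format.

03:15

1 April 2021 is a Thursday, so Sundays fall on 4, 11, 18, 25; the last is April 25.
1 November 2021 is a Monday, so the first Sunday is November 7 and the second is November 14.
April 10, 2021 does not fall between 25 April and 14 November, so daylight saving is not in effect and Rasua Province is at UTC−11:30.
10:45 Rasua Province + 11h30m = 22:15 UTC.
1 April 2021 is a Thursday, so the first Sunday is April 4 and the third is April 18.
1 October 2021 is a Friday, so the first Saturday is October 2 and the second is October 9.
At the standard offset (UTC+05:00), 22:15 UTC + 5h = 03:15 Wynoth standard time (rolling into the next day, 11 April 2021).
The standard-time date in Wynoth, April 11, 2021, does not fall between 18 April and 9 October, so daylight saving is not in effect and Wynoth is at UTC+05:00.
22:15 UTC + 5h = 03:15 Wynoth (rolling into the next day, 11 April 2021).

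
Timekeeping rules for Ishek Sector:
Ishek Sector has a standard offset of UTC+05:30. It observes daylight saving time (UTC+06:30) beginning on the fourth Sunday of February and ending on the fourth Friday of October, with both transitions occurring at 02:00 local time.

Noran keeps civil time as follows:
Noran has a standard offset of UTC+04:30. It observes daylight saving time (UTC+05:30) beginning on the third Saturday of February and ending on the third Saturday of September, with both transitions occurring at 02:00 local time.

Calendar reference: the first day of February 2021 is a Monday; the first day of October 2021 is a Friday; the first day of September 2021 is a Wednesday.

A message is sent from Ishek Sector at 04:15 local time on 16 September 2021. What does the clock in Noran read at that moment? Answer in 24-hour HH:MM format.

1 February 2021 is a Monday, so the first Sunday is February 7 and the fourth is February 28.
1 October 2021 is a Friday, so the first Friday is October 1 and the fourth is October 22.
16 September 2021 lies within the daylight-saving period (28 February – 22 October), so Ishek Sector is on daylight time, UTC+06:30.
04:15 Ishek Sector − 6h30m = 21:45 UTC (rolling into the previous day, 15 September 2021).
1 February 2021 is a Monday, so the first Saturday is February 6 and the third is February 20.
1 September 2021 is a Wednesday, so the first Saturday is September 4 and the third is September 18.
At the standard offset (UTC+04:30), 21:45 UTC + 4h30m = 02:15 Noran standard time (rolling into the next day, 16 September 2021).
Daylight saving runs 20 February – 18 September; the standard-time date in Noran, 16 September 2021, is inside that window, so Noran is at UTC+05:30.
21:45 UTC + 5h30m = 03:15 Noran (rolling into the next day, 16 September 2021).

03:15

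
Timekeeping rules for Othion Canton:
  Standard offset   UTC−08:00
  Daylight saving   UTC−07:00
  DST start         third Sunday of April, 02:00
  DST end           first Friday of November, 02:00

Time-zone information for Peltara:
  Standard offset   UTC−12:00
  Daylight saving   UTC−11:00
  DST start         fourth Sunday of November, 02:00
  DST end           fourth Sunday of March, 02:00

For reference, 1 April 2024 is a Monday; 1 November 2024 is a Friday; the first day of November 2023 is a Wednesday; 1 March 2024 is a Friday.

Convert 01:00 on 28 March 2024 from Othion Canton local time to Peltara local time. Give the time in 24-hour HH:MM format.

21:00

1 April 2024 is a Monday, so the first Sunday is April 7 and the third is April 21.
1 November 2024 is a Friday, so the first Friday is November 1.
28 March 2024 is outside the daylight-saving period (21 April – 1 November), so Othion Canton is on standard time, UTC−08:00.
01:00 Othion Canton + 8h = 09:00 UTC.
1 November 2023 is a Wednesday, so the first Sunday is November 5 and the fourth is November 26.
1 March 2024 is a Friday, so the first Sunday is March 3 and the fourth is March 24.
At the standard offset (UTC−12:00), 09:00 UTC − 12h = 21:00 Peltara standard time (rolling into the previous day, 27 March 2024).
The standard-time date in Peltara, 27 March 2024, does not fall between 26 November 2023 and 24 March 2024, so daylight saving is not in effect and Peltara is at UTC−12:00.
09:00 UTC − 12h = 21:00 Peltara (rolling into the previous day, 27 March 2024).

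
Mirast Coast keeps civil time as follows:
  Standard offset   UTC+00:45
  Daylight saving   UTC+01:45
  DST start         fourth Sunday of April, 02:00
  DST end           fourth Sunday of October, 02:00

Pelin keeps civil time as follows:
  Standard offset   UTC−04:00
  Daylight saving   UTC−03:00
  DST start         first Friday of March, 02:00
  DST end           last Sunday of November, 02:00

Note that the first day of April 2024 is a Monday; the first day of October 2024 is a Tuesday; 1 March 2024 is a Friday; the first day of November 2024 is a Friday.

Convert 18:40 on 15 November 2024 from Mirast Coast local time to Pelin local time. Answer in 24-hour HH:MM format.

1 April 2024 is a Monday, so the first Sunday is April 7 and the fourth is April 28.
1 October 2024 is a Tuesday, so the first Sunday is October 6 and the fourth is October 27.
15 November 2024 is outside the daylight-saving period (28 April – 27 October), so Mirast Coast is on standard time, UTC+00:45.
18:40 Mirast Coast − 0h45m = 17:55 UTC.
1 March 2024 is a Friday, so the first Friday is March 1.
1 November 2024 is a Friday, so Sundays fall on 3, 10, 17, 24; the last is November 24.
At the standard offset (UTC−04:00), 17:55 UTC − 4h = 13:55 Pelin standard time.
The standard-time date in Pelin, 15 November 2024, lies within the daylight-saving period (1 March – 24 November), so Pelin is on daylight time, UTC−03:00.
17:55 UTC − 3h = 14:55 Pelin.

14:55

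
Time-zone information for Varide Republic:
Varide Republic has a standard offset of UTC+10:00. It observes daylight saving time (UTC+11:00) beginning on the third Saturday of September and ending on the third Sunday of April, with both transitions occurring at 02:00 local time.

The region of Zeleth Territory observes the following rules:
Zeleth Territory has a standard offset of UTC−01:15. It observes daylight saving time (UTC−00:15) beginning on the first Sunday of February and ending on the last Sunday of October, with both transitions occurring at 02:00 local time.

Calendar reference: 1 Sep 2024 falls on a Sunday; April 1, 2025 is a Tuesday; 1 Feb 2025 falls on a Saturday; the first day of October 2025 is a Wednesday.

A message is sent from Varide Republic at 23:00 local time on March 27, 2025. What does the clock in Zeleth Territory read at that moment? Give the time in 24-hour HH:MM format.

11:45

1 September 2024 is a Sunday, so the first Saturday is September 7 and the third is September 21.
1 April 2025 is a Tuesday, so the first Sunday is April 6 and the third is April 20.
March 27, 2025 lies within the daylight-saving period (21 September 2024 – 20 April 2025), so Varide Republic is on daylight time, UTC+11:00.
23:00 Varide Republic − 11h = 12:00 UTC.
1 February 2025 is a Saturday, so the first Sunday is February 2.
1 October 2025 is a Wednesday, so Sundays fall on 5, 12, 19, 26; the last is October 26.
At the standard offset (UTC−01:15), 12:00 UTC − 1h15m = 10:45 Zeleth Territory standard time.
Daylight saving runs 2 February – 26 October; the standard-time date in Zeleth Territory, March 27, 2025, is inside that window, so Zeleth Territory is at UTC−00:15.
12:00 UTC − 0h15m = 11:45 Zeleth Territory.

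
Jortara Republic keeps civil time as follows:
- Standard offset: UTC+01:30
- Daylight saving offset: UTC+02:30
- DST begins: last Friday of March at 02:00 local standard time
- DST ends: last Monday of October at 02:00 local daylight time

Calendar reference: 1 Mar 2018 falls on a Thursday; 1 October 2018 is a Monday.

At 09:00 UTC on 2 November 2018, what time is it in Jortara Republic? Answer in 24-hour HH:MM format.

1 March 2018 is a Thursday, so Fridays fall on 2, 9, 16, 23, 30; the last is March 30.
1 October 2018 is a Monday, so Mondays fall on 1, 8, 15, 22, 29; the last is October 29.
At the standard offset (UTC+01:30), 09:00 UTC + 1h30m = 10:30 Jortara Republic standard time.
Daylight saving runs 30 March – 29 October; the standard-time date in Jortara Republic, 2 November 2018, is outside that window, so Jortara Republic is on standard time at UTC+01:30.
09:00 UTC + 1h30m = 10:30 local.

10:30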